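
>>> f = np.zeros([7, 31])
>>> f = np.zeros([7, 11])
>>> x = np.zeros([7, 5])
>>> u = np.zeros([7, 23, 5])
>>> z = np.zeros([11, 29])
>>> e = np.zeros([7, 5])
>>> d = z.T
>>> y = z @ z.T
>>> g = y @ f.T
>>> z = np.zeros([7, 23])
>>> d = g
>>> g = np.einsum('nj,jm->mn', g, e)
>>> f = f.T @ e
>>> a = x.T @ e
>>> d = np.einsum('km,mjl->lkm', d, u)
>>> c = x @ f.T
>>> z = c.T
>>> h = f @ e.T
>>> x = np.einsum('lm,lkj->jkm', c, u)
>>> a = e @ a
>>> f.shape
(11, 5)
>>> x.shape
(5, 23, 11)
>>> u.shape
(7, 23, 5)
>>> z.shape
(11, 7)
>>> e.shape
(7, 5)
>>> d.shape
(5, 11, 7)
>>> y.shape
(11, 11)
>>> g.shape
(5, 11)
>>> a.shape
(7, 5)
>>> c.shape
(7, 11)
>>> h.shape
(11, 7)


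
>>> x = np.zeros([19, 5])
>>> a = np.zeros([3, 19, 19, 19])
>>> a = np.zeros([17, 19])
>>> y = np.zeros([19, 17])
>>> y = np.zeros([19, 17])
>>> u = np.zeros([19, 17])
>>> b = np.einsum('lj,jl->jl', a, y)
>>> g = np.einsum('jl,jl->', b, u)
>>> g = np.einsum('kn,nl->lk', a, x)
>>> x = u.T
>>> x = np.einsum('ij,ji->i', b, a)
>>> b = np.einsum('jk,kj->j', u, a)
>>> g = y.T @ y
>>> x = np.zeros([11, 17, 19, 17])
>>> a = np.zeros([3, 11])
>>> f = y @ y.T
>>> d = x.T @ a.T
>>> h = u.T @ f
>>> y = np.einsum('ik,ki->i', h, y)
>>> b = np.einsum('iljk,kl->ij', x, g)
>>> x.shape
(11, 17, 19, 17)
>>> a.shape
(3, 11)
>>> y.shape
(17,)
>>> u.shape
(19, 17)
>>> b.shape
(11, 19)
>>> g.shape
(17, 17)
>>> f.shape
(19, 19)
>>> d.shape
(17, 19, 17, 3)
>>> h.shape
(17, 19)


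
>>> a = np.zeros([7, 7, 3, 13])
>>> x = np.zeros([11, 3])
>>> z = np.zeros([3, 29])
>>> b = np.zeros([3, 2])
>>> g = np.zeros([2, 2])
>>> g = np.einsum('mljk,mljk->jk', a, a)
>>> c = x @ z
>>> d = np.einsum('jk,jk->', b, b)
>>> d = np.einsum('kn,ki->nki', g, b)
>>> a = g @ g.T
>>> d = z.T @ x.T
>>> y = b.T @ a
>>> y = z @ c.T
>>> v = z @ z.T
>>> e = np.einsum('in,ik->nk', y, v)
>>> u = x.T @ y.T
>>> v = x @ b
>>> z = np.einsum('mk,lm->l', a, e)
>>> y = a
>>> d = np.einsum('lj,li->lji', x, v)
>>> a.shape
(3, 3)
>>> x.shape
(11, 3)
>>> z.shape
(11,)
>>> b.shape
(3, 2)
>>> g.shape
(3, 13)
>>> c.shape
(11, 29)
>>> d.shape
(11, 3, 2)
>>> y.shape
(3, 3)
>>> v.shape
(11, 2)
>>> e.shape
(11, 3)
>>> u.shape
(3, 3)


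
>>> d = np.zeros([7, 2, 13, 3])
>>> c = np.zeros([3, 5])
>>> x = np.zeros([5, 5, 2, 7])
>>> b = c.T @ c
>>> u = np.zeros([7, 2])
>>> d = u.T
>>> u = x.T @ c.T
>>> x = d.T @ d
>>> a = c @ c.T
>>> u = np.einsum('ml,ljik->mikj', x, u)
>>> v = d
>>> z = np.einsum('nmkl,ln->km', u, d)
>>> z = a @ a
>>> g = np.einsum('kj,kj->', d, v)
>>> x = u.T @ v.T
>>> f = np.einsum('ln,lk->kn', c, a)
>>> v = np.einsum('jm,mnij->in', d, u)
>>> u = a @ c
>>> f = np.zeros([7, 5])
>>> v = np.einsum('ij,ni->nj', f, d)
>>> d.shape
(2, 7)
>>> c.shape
(3, 5)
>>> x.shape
(2, 3, 5, 2)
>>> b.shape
(5, 5)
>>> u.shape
(3, 5)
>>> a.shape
(3, 3)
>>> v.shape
(2, 5)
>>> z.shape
(3, 3)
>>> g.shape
()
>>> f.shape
(7, 5)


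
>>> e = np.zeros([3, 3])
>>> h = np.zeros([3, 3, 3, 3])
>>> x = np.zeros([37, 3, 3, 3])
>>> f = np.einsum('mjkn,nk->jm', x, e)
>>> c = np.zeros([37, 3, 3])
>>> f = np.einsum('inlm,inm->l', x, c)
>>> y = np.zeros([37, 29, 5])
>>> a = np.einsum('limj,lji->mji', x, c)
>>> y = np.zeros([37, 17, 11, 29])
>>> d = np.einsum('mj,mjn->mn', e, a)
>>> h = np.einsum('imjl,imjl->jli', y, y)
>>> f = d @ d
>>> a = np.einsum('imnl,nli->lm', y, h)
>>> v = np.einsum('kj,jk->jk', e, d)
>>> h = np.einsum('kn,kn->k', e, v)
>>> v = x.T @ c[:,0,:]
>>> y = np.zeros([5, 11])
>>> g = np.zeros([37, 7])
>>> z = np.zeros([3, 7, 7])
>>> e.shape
(3, 3)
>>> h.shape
(3,)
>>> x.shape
(37, 3, 3, 3)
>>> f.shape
(3, 3)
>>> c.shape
(37, 3, 3)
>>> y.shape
(5, 11)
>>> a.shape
(29, 17)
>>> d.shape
(3, 3)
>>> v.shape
(3, 3, 3, 3)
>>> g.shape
(37, 7)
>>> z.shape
(3, 7, 7)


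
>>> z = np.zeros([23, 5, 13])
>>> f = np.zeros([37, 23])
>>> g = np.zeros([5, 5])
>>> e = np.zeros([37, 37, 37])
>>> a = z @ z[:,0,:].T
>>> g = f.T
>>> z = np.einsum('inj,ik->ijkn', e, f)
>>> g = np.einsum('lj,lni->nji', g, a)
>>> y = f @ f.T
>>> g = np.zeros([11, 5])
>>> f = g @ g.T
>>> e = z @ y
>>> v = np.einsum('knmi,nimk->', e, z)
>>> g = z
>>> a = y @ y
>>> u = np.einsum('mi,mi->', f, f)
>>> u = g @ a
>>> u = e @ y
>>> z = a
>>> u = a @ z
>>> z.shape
(37, 37)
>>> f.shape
(11, 11)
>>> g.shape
(37, 37, 23, 37)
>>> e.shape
(37, 37, 23, 37)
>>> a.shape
(37, 37)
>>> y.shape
(37, 37)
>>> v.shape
()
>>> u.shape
(37, 37)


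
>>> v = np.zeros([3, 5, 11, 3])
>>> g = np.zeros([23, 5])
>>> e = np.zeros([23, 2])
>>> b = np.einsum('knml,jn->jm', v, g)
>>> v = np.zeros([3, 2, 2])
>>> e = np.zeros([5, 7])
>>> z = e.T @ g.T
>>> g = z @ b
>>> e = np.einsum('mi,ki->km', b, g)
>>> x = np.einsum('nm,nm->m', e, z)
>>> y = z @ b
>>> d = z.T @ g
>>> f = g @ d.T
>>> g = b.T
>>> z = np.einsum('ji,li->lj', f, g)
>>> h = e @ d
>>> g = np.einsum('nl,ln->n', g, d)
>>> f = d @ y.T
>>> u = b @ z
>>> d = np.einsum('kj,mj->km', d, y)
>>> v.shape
(3, 2, 2)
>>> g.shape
(11,)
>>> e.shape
(7, 23)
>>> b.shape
(23, 11)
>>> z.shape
(11, 7)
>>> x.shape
(23,)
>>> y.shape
(7, 11)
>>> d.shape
(23, 7)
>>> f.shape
(23, 7)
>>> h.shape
(7, 11)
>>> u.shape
(23, 7)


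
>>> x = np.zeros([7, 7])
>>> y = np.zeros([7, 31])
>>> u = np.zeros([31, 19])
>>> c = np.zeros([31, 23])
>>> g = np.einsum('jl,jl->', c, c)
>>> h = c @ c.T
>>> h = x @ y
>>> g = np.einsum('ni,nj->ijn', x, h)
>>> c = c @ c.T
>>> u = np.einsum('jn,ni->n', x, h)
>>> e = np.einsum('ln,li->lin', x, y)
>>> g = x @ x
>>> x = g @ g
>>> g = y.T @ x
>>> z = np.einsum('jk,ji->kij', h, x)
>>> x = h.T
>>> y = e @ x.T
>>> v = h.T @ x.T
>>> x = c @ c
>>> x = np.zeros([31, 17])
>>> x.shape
(31, 17)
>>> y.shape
(7, 31, 31)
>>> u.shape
(7,)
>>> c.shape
(31, 31)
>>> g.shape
(31, 7)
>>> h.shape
(7, 31)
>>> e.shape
(7, 31, 7)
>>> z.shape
(31, 7, 7)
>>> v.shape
(31, 31)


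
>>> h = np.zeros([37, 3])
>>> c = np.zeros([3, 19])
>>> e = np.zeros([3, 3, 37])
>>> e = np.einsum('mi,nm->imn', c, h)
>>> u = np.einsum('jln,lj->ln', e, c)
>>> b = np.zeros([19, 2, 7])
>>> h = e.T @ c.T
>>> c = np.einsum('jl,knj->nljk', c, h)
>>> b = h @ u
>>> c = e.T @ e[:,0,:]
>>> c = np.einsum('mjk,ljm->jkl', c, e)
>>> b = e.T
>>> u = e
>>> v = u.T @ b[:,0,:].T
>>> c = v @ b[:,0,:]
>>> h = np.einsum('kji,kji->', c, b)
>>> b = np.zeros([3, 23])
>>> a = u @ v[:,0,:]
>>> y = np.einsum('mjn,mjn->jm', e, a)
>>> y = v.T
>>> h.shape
()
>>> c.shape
(37, 3, 19)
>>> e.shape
(19, 3, 37)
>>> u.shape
(19, 3, 37)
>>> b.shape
(3, 23)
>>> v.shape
(37, 3, 37)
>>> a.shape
(19, 3, 37)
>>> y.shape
(37, 3, 37)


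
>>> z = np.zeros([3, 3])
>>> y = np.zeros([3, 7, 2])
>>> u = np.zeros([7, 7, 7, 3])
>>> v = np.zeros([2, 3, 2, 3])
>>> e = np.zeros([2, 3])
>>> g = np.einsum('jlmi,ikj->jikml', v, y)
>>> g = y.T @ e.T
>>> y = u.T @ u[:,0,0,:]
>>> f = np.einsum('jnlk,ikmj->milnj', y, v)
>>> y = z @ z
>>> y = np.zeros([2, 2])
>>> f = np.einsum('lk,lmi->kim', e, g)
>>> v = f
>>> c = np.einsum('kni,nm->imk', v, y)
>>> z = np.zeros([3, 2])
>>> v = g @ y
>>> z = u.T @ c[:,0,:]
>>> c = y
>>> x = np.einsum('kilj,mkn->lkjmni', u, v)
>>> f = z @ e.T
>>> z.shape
(3, 7, 7, 3)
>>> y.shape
(2, 2)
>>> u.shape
(7, 7, 7, 3)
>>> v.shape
(2, 7, 2)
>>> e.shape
(2, 3)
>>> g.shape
(2, 7, 2)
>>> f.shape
(3, 7, 7, 2)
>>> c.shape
(2, 2)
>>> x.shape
(7, 7, 3, 2, 2, 7)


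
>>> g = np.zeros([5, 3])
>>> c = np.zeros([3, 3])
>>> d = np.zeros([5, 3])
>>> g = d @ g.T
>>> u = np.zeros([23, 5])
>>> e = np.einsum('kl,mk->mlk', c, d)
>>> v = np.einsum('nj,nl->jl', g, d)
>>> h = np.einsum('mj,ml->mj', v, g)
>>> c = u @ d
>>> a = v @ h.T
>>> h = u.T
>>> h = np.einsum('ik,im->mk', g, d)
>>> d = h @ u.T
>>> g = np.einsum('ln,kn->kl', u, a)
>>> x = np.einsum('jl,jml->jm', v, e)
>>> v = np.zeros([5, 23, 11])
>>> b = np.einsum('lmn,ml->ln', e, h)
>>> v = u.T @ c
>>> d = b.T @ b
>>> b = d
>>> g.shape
(5, 23)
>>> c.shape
(23, 3)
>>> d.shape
(3, 3)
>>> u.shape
(23, 5)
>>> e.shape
(5, 3, 3)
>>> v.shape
(5, 3)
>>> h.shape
(3, 5)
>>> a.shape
(5, 5)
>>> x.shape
(5, 3)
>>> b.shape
(3, 3)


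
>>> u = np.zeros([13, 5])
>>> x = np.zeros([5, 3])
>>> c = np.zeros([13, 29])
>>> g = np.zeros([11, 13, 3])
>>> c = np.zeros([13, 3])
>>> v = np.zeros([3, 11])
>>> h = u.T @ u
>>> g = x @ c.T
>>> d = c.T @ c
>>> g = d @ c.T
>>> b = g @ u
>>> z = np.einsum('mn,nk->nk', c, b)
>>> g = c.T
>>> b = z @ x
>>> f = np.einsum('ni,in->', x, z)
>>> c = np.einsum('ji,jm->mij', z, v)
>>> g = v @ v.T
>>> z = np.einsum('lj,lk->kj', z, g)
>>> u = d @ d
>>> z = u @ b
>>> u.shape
(3, 3)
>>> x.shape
(5, 3)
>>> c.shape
(11, 5, 3)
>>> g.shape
(3, 3)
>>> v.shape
(3, 11)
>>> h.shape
(5, 5)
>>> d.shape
(3, 3)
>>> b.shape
(3, 3)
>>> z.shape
(3, 3)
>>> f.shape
()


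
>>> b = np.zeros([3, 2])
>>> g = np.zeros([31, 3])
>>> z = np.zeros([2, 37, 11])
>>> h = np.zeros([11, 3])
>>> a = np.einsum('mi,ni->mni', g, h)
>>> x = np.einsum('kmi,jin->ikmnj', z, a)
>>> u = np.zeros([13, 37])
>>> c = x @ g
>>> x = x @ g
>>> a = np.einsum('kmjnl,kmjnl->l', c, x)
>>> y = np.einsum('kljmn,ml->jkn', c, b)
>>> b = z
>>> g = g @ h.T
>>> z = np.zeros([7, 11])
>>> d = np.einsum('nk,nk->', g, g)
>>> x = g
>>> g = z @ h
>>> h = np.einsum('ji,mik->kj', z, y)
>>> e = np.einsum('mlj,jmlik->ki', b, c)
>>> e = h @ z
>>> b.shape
(2, 37, 11)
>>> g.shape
(7, 3)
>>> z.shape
(7, 11)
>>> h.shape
(3, 7)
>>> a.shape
(3,)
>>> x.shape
(31, 11)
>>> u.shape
(13, 37)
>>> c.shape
(11, 2, 37, 3, 3)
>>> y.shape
(37, 11, 3)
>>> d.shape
()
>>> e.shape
(3, 11)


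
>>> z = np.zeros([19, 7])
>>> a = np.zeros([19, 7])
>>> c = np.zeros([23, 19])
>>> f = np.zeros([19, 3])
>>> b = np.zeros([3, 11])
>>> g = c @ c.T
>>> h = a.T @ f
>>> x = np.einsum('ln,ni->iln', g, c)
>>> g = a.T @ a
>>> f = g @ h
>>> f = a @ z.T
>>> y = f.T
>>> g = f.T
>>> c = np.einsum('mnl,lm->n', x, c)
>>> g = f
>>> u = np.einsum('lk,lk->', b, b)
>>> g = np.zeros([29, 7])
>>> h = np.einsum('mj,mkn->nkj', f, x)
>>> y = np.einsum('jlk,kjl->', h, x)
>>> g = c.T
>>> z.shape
(19, 7)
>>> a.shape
(19, 7)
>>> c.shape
(23,)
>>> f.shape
(19, 19)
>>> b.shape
(3, 11)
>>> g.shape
(23,)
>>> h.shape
(23, 23, 19)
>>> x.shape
(19, 23, 23)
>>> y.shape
()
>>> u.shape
()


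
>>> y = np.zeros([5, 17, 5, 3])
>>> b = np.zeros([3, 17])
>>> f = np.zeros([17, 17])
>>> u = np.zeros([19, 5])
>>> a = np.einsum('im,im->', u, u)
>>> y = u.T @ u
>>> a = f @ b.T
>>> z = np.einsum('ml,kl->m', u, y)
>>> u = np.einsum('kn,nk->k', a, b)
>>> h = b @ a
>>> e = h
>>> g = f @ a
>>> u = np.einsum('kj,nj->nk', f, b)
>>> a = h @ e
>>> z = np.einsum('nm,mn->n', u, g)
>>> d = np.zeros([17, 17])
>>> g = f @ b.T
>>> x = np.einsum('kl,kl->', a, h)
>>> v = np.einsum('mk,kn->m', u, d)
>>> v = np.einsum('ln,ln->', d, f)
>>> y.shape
(5, 5)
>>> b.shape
(3, 17)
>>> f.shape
(17, 17)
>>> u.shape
(3, 17)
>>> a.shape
(3, 3)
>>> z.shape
(3,)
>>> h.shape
(3, 3)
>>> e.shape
(3, 3)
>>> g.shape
(17, 3)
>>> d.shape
(17, 17)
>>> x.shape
()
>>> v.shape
()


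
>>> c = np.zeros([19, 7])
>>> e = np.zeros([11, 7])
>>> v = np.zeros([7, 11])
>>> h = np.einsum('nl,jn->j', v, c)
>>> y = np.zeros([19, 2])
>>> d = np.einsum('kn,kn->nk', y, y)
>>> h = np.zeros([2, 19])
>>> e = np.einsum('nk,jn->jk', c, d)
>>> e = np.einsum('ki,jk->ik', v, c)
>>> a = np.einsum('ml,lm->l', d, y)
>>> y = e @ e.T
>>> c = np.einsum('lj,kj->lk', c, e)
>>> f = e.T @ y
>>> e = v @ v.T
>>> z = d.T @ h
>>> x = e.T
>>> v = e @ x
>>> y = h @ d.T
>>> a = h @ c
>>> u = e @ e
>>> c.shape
(19, 11)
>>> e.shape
(7, 7)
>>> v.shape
(7, 7)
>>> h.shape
(2, 19)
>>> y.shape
(2, 2)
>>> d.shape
(2, 19)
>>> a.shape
(2, 11)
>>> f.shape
(7, 11)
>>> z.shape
(19, 19)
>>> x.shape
(7, 7)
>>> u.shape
(7, 7)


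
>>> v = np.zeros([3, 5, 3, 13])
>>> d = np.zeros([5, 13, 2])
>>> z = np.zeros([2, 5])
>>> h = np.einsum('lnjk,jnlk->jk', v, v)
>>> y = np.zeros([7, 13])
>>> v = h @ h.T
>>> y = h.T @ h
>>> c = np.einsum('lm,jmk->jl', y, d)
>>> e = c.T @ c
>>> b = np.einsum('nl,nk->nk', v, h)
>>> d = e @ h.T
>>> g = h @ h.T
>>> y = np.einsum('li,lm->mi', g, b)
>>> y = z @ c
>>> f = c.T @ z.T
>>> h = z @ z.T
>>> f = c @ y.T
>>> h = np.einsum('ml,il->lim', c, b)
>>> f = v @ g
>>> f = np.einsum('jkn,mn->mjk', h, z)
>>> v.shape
(3, 3)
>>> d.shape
(13, 3)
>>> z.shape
(2, 5)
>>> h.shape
(13, 3, 5)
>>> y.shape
(2, 13)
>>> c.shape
(5, 13)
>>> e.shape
(13, 13)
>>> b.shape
(3, 13)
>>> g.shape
(3, 3)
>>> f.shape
(2, 13, 3)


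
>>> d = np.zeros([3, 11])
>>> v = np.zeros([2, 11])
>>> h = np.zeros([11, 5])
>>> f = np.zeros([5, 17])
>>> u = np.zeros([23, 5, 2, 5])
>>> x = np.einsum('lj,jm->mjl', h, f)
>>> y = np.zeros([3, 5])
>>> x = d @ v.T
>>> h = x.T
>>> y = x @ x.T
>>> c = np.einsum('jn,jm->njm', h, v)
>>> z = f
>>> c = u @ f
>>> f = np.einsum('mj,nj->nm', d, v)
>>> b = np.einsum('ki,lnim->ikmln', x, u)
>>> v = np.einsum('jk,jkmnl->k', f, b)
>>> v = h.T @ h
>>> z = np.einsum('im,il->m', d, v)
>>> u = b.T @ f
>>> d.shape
(3, 11)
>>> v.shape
(3, 3)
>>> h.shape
(2, 3)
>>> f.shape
(2, 3)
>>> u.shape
(5, 23, 5, 3, 3)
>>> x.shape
(3, 2)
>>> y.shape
(3, 3)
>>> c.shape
(23, 5, 2, 17)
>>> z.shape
(11,)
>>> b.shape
(2, 3, 5, 23, 5)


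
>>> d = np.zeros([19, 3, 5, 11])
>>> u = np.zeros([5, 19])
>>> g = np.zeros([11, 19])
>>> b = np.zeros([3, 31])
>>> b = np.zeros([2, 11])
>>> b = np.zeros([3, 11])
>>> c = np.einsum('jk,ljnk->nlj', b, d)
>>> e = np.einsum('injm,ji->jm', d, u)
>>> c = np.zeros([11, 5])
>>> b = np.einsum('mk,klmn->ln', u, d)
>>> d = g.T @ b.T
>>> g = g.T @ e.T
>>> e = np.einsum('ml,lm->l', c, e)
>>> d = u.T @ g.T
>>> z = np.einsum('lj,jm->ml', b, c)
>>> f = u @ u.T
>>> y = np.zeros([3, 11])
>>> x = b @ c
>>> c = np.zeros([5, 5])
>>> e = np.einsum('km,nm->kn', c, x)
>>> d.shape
(19, 19)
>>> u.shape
(5, 19)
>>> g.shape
(19, 5)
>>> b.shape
(3, 11)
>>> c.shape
(5, 5)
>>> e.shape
(5, 3)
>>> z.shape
(5, 3)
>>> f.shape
(5, 5)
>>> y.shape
(3, 11)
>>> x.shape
(3, 5)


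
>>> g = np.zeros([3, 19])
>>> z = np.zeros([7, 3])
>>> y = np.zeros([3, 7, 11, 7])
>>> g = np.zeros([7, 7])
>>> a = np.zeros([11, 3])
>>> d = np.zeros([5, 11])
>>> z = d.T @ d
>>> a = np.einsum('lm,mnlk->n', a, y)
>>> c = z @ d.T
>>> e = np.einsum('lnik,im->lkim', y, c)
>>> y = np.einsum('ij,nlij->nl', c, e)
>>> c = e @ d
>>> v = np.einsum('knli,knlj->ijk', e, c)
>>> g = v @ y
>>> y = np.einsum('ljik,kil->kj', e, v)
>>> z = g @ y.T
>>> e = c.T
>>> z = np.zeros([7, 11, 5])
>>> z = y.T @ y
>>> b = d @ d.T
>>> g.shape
(5, 11, 7)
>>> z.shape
(7, 7)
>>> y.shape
(5, 7)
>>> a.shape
(7,)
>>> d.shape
(5, 11)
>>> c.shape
(3, 7, 11, 11)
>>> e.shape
(11, 11, 7, 3)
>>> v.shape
(5, 11, 3)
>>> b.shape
(5, 5)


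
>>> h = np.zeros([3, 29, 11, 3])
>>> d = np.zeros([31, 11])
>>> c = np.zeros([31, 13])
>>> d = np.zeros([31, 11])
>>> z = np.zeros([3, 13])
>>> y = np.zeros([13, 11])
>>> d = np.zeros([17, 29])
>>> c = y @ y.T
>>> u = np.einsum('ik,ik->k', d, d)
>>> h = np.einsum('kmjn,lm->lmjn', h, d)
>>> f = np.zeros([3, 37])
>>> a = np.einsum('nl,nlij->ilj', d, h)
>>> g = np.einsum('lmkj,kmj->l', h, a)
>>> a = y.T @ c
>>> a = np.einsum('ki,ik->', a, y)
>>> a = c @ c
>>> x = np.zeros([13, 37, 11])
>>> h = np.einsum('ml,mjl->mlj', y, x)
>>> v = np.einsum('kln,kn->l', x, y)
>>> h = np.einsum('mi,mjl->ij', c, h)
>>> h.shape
(13, 11)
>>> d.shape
(17, 29)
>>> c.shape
(13, 13)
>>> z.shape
(3, 13)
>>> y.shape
(13, 11)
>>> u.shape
(29,)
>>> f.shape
(3, 37)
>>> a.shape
(13, 13)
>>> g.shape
(17,)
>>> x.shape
(13, 37, 11)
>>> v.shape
(37,)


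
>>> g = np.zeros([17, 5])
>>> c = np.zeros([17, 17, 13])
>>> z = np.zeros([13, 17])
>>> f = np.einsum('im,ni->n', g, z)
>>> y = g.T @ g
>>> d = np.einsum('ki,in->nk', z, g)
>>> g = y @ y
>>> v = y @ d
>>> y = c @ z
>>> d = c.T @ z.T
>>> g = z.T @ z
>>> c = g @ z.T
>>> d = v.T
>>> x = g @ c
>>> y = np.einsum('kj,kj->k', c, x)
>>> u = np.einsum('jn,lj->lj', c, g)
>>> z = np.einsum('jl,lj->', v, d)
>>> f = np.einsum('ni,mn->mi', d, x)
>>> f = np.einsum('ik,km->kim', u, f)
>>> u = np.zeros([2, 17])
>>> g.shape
(17, 17)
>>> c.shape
(17, 13)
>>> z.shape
()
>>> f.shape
(17, 17, 5)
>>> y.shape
(17,)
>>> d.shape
(13, 5)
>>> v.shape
(5, 13)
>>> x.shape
(17, 13)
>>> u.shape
(2, 17)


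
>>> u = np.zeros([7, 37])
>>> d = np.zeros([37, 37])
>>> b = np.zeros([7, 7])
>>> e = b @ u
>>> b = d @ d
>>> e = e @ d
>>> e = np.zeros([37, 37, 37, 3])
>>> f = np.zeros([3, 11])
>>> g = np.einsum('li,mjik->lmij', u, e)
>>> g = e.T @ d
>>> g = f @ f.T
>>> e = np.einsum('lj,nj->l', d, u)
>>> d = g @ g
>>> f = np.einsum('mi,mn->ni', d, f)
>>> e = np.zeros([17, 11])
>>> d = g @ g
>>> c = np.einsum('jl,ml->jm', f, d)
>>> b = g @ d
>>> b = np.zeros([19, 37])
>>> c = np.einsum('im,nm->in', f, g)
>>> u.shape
(7, 37)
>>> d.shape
(3, 3)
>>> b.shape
(19, 37)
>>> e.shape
(17, 11)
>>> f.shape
(11, 3)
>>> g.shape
(3, 3)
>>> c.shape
(11, 3)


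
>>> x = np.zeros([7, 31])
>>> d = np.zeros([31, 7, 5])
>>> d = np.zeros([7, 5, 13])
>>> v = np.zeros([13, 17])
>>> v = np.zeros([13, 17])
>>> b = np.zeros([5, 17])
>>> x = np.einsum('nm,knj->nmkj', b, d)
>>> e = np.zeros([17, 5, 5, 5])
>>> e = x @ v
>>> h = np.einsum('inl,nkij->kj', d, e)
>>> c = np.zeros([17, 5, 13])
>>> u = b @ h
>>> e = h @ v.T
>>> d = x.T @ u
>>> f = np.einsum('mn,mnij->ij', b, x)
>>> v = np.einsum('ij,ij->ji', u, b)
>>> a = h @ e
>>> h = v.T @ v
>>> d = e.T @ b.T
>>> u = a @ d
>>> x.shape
(5, 17, 7, 13)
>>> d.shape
(13, 5)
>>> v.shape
(17, 5)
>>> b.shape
(5, 17)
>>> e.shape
(17, 13)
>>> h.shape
(5, 5)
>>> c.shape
(17, 5, 13)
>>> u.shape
(17, 5)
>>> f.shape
(7, 13)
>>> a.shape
(17, 13)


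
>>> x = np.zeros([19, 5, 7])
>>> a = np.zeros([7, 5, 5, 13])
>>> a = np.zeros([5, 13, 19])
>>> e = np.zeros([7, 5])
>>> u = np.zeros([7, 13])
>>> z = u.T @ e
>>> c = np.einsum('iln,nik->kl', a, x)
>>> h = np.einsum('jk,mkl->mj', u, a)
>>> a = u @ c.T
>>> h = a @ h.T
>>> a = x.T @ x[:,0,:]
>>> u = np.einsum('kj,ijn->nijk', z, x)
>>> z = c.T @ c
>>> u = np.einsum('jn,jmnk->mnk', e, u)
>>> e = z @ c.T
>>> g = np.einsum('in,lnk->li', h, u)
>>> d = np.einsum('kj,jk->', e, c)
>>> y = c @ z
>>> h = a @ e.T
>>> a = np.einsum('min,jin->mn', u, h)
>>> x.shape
(19, 5, 7)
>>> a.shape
(19, 13)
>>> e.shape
(13, 7)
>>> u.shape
(19, 5, 13)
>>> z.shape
(13, 13)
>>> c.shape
(7, 13)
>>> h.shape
(7, 5, 13)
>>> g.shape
(19, 7)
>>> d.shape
()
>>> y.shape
(7, 13)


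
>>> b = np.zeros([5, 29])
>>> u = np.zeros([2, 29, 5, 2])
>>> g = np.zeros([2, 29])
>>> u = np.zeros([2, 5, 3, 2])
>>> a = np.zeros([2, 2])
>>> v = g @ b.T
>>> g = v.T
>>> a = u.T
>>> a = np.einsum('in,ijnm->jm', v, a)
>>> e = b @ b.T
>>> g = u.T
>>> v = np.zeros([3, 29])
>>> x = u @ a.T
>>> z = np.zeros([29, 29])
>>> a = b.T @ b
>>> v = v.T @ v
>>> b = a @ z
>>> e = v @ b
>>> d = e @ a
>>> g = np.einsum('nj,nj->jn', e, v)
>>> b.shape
(29, 29)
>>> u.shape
(2, 5, 3, 2)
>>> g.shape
(29, 29)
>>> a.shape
(29, 29)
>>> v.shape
(29, 29)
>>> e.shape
(29, 29)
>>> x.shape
(2, 5, 3, 3)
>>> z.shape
(29, 29)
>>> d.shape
(29, 29)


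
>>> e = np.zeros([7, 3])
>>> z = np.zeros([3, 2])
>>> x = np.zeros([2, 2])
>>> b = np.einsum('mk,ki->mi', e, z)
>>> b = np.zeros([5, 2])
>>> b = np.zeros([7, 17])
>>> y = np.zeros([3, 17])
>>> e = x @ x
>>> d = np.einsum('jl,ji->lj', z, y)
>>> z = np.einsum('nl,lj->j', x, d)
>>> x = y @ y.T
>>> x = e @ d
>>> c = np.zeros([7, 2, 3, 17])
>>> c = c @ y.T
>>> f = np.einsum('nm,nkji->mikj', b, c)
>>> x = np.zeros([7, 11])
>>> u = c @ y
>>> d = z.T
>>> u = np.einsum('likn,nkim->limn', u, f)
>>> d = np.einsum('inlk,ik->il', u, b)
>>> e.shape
(2, 2)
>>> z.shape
(3,)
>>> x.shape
(7, 11)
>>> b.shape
(7, 17)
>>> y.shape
(3, 17)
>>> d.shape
(7, 3)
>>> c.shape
(7, 2, 3, 3)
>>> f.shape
(17, 3, 2, 3)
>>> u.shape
(7, 2, 3, 17)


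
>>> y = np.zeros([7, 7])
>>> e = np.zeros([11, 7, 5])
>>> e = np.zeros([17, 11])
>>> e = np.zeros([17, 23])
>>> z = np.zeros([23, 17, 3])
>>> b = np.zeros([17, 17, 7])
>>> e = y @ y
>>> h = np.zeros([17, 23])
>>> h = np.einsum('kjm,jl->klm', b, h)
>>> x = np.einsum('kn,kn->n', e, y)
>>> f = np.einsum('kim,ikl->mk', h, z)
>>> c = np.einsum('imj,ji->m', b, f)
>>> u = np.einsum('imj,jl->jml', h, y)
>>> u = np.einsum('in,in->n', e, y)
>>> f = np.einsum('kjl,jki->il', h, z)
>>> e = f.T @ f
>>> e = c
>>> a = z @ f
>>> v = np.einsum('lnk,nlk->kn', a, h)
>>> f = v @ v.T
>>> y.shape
(7, 7)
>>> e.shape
(17,)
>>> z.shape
(23, 17, 3)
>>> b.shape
(17, 17, 7)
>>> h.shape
(17, 23, 7)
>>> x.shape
(7,)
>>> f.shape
(7, 7)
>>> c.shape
(17,)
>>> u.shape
(7,)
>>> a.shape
(23, 17, 7)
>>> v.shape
(7, 17)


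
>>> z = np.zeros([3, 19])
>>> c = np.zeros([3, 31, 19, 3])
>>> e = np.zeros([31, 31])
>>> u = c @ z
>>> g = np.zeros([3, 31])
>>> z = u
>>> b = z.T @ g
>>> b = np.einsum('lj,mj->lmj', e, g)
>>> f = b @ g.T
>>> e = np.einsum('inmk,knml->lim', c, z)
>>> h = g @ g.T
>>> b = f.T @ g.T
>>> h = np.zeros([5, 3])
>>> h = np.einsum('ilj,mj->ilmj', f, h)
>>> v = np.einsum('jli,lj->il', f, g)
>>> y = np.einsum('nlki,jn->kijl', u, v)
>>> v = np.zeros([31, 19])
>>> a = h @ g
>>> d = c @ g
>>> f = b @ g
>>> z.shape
(3, 31, 19, 19)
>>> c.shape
(3, 31, 19, 3)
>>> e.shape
(19, 3, 19)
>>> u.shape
(3, 31, 19, 19)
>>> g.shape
(3, 31)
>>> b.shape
(3, 3, 3)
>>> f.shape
(3, 3, 31)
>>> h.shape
(31, 3, 5, 3)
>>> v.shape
(31, 19)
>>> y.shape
(19, 19, 3, 31)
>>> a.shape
(31, 3, 5, 31)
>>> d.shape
(3, 31, 19, 31)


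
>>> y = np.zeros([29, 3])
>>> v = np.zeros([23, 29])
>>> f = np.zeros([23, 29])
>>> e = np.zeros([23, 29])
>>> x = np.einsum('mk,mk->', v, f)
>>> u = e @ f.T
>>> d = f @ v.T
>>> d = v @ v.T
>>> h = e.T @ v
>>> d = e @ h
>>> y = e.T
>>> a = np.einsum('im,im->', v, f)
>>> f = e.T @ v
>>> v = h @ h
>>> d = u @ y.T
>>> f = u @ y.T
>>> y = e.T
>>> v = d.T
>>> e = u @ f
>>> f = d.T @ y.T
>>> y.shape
(29, 23)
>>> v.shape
(29, 23)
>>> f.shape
(29, 29)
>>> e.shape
(23, 29)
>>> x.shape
()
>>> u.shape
(23, 23)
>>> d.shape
(23, 29)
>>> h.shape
(29, 29)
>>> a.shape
()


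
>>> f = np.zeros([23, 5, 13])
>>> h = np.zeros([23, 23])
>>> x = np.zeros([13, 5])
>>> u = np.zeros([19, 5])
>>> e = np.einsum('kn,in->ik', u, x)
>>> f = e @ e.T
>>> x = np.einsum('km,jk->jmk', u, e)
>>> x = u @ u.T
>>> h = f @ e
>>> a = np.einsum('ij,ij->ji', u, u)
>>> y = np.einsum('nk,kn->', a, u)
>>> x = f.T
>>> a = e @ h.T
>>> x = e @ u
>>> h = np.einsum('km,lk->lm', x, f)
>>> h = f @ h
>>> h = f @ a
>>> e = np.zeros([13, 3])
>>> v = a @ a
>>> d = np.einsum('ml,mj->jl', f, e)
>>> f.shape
(13, 13)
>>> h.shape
(13, 13)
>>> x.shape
(13, 5)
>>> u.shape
(19, 5)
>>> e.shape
(13, 3)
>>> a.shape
(13, 13)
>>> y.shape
()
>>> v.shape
(13, 13)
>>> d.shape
(3, 13)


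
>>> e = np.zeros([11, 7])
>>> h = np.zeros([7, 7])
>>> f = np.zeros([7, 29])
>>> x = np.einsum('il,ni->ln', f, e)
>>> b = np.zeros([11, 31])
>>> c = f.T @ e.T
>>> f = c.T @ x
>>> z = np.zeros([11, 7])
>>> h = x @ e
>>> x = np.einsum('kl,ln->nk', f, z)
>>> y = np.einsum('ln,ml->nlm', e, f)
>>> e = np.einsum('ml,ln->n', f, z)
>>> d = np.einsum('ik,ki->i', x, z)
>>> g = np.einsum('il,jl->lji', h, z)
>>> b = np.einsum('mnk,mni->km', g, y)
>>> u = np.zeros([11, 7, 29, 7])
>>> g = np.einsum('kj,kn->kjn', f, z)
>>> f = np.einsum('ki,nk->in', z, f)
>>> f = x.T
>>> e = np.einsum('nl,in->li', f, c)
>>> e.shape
(7, 29)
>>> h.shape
(29, 7)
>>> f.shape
(11, 7)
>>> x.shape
(7, 11)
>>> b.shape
(29, 7)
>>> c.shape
(29, 11)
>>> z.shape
(11, 7)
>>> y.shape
(7, 11, 11)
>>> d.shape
(7,)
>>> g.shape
(11, 11, 7)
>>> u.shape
(11, 7, 29, 7)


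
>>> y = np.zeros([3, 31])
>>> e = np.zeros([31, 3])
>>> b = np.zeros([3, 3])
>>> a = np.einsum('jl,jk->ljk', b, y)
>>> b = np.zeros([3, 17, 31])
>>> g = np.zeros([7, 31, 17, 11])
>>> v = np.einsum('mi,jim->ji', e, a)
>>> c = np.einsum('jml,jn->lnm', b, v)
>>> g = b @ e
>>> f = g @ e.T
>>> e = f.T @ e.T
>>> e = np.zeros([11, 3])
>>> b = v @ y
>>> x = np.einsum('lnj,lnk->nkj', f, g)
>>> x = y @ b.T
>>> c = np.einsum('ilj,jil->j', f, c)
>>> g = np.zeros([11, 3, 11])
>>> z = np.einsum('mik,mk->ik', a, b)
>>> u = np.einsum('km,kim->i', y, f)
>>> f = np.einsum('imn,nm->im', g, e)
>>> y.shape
(3, 31)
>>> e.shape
(11, 3)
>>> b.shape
(3, 31)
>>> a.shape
(3, 3, 31)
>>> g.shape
(11, 3, 11)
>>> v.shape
(3, 3)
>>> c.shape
(31,)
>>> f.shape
(11, 3)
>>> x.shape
(3, 3)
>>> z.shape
(3, 31)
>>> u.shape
(17,)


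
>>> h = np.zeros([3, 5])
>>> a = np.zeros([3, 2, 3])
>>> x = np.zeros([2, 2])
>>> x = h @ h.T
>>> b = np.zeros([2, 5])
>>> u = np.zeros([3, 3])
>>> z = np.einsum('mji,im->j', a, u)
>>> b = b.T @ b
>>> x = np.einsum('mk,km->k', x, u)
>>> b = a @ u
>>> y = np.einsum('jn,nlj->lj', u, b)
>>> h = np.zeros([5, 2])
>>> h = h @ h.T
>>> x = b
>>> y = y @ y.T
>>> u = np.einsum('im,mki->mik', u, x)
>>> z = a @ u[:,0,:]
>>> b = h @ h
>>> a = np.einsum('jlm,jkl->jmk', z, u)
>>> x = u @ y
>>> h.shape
(5, 5)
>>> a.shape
(3, 2, 3)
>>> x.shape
(3, 3, 2)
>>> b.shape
(5, 5)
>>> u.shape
(3, 3, 2)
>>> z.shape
(3, 2, 2)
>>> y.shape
(2, 2)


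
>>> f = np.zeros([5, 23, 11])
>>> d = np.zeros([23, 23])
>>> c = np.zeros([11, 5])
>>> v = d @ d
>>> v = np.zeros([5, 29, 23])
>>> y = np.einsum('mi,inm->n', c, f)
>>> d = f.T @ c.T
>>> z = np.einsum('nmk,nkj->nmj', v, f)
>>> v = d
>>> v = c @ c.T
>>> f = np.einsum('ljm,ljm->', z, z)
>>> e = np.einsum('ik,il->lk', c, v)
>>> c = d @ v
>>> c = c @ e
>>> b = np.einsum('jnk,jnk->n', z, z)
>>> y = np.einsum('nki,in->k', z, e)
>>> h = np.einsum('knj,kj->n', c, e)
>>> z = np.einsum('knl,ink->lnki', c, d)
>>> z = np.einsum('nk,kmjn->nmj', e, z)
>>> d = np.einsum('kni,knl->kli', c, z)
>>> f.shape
()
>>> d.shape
(11, 11, 5)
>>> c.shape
(11, 23, 5)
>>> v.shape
(11, 11)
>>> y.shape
(29,)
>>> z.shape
(11, 23, 11)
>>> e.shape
(11, 5)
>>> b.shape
(29,)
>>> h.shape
(23,)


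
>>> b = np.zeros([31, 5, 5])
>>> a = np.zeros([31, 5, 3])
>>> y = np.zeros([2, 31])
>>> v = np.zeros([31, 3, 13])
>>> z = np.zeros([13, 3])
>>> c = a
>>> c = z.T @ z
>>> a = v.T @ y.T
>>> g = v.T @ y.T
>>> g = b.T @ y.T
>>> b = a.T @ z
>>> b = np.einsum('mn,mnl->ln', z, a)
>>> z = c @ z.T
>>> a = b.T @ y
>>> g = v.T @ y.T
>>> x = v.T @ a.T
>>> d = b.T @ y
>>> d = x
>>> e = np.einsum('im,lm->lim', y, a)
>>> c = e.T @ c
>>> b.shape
(2, 3)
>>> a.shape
(3, 31)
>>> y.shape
(2, 31)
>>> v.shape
(31, 3, 13)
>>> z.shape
(3, 13)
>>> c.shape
(31, 2, 3)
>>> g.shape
(13, 3, 2)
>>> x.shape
(13, 3, 3)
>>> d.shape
(13, 3, 3)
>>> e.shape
(3, 2, 31)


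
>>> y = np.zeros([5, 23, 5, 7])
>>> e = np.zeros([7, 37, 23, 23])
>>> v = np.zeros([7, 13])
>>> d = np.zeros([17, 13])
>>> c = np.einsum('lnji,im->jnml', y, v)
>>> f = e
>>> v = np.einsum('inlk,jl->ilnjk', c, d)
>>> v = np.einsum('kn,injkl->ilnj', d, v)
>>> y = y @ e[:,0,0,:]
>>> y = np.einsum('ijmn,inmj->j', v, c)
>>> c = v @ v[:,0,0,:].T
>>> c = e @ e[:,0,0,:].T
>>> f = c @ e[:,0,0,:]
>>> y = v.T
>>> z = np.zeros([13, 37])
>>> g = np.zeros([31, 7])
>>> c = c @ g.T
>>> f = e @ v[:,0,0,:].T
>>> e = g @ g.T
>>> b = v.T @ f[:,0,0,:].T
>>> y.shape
(23, 13, 5, 5)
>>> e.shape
(31, 31)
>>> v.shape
(5, 5, 13, 23)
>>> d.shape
(17, 13)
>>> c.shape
(7, 37, 23, 31)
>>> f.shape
(7, 37, 23, 5)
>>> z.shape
(13, 37)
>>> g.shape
(31, 7)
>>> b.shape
(23, 13, 5, 7)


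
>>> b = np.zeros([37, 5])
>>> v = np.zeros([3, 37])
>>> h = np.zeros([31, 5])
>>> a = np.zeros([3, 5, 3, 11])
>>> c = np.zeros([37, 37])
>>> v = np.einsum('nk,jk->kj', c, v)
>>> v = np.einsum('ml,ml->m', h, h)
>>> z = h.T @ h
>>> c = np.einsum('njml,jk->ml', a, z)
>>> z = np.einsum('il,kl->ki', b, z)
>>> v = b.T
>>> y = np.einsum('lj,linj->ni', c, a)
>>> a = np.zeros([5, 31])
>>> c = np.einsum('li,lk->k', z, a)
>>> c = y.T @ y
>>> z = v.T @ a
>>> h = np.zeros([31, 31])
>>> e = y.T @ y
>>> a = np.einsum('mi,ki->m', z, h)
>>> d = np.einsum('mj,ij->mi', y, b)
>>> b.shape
(37, 5)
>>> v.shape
(5, 37)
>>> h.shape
(31, 31)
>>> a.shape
(37,)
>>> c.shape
(5, 5)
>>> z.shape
(37, 31)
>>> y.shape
(3, 5)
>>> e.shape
(5, 5)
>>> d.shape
(3, 37)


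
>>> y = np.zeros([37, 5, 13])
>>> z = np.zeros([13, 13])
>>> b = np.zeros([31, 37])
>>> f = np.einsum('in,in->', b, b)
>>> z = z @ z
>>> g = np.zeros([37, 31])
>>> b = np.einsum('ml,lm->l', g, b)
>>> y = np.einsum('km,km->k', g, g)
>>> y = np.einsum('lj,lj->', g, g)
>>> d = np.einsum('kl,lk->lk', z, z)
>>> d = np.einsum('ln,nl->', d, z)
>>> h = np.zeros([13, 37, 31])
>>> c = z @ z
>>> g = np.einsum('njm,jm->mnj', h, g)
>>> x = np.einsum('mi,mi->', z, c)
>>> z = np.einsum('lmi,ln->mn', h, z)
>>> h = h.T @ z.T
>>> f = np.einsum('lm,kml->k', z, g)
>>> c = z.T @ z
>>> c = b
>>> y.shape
()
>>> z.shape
(37, 13)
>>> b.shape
(31,)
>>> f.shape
(31,)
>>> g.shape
(31, 13, 37)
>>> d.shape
()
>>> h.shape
(31, 37, 37)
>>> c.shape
(31,)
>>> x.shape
()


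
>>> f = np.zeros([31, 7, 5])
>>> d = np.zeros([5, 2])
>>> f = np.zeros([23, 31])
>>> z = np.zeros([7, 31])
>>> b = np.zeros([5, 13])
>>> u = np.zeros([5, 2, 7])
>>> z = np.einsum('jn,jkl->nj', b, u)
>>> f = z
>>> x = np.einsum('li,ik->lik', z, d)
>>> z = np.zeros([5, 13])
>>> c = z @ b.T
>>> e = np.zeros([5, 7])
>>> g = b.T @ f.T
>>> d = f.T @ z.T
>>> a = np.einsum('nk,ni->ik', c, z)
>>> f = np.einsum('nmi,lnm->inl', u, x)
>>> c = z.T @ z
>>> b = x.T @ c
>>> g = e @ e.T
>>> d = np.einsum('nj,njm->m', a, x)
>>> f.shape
(7, 5, 13)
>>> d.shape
(2,)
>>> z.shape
(5, 13)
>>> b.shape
(2, 5, 13)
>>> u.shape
(5, 2, 7)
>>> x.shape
(13, 5, 2)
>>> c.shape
(13, 13)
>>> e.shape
(5, 7)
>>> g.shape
(5, 5)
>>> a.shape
(13, 5)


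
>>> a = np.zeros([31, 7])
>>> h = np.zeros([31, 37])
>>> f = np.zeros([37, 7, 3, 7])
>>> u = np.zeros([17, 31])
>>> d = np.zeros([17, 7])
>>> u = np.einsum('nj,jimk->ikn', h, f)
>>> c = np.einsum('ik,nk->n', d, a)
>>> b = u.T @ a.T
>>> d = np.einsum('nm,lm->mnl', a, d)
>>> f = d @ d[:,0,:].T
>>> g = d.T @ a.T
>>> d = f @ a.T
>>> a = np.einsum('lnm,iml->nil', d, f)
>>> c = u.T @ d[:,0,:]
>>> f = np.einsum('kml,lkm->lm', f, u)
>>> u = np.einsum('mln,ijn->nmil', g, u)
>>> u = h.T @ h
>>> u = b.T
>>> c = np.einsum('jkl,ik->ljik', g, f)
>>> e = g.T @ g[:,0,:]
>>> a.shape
(31, 7, 7)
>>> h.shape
(31, 37)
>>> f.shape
(7, 31)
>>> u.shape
(31, 7, 31)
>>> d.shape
(7, 31, 31)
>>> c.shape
(31, 17, 7, 31)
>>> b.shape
(31, 7, 31)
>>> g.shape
(17, 31, 31)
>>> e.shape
(31, 31, 31)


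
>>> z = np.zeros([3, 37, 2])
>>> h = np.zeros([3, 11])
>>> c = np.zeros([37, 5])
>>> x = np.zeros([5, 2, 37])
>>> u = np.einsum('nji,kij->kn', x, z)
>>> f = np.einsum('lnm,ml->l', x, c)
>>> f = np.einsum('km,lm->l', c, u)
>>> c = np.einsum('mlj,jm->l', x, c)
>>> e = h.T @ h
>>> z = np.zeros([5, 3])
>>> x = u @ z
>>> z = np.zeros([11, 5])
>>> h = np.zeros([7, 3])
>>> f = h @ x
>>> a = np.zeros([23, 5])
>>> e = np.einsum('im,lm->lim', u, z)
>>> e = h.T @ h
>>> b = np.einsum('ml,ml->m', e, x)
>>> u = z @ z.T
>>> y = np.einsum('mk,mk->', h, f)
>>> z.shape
(11, 5)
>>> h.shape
(7, 3)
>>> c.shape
(2,)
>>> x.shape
(3, 3)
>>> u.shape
(11, 11)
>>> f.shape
(7, 3)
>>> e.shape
(3, 3)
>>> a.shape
(23, 5)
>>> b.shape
(3,)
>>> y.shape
()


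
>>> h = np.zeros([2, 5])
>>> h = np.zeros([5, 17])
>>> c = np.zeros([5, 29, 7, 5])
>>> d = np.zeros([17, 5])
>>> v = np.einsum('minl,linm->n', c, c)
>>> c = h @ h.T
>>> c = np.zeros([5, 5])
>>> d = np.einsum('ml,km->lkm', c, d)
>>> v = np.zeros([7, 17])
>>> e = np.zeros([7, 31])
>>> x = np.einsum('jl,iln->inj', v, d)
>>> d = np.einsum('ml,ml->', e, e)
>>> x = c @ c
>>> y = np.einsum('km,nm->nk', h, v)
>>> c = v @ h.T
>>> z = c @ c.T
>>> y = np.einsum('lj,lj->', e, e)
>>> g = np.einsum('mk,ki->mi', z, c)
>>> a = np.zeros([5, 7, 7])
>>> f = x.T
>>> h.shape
(5, 17)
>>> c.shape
(7, 5)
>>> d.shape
()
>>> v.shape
(7, 17)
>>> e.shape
(7, 31)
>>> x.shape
(5, 5)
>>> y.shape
()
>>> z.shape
(7, 7)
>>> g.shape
(7, 5)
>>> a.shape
(5, 7, 7)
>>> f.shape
(5, 5)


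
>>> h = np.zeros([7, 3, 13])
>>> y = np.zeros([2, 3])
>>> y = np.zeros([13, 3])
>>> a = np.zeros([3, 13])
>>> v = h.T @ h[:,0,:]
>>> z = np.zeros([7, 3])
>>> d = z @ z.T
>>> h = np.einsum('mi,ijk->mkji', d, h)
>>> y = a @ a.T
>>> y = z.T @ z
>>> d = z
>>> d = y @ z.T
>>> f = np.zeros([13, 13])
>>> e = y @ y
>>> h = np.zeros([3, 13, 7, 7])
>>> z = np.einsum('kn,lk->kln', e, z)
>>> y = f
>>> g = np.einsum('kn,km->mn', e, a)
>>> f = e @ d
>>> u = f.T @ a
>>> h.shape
(3, 13, 7, 7)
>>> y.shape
(13, 13)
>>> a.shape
(3, 13)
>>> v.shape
(13, 3, 13)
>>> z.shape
(3, 7, 3)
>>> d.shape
(3, 7)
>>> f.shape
(3, 7)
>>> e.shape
(3, 3)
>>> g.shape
(13, 3)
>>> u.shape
(7, 13)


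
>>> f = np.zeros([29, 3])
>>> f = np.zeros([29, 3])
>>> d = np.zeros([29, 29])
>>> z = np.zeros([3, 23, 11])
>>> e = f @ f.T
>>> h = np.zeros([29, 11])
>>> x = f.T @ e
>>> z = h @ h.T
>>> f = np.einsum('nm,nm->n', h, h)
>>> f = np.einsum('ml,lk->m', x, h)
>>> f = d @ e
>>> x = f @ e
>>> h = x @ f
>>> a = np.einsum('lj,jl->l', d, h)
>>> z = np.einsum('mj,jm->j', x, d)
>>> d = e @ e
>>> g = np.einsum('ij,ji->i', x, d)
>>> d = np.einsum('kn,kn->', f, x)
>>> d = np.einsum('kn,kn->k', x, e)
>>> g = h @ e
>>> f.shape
(29, 29)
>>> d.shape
(29,)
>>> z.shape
(29,)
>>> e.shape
(29, 29)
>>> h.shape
(29, 29)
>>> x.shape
(29, 29)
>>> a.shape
(29,)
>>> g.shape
(29, 29)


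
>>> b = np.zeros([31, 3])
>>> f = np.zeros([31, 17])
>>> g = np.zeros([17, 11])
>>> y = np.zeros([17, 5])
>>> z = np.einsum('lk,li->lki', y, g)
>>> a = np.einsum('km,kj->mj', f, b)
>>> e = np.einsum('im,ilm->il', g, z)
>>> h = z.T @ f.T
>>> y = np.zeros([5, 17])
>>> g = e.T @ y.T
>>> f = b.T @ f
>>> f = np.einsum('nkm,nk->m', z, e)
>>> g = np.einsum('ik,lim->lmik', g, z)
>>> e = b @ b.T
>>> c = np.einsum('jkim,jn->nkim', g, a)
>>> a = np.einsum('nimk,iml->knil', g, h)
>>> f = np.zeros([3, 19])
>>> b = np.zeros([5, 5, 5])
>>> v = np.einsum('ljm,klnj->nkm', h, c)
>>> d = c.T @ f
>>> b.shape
(5, 5, 5)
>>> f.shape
(3, 19)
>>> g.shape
(17, 11, 5, 5)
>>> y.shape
(5, 17)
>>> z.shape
(17, 5, 11)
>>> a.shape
(5, 17, 11, 31)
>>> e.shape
(31, 31)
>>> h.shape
(11, 5, 31)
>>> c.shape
(3, 11, 5, 5)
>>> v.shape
(5, 3, 31)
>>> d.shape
(5, 5, 11, 19)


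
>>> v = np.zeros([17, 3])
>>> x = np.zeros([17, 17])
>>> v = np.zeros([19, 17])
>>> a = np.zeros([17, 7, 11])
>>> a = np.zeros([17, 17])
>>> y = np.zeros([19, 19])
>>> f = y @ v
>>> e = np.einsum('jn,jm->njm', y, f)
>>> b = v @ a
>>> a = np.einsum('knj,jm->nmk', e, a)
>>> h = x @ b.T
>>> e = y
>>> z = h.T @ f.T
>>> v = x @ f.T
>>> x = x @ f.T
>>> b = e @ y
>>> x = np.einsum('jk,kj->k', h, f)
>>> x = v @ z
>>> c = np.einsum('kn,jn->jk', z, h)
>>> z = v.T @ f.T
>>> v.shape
(17, 19)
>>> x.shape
(17, 19)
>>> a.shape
(19, 17, 19)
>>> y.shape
(19, 19)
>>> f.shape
(19, 17)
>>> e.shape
(19, 19)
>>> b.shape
(19, 19)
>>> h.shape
(17, 19)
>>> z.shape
(19, 19)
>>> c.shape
(17, 19)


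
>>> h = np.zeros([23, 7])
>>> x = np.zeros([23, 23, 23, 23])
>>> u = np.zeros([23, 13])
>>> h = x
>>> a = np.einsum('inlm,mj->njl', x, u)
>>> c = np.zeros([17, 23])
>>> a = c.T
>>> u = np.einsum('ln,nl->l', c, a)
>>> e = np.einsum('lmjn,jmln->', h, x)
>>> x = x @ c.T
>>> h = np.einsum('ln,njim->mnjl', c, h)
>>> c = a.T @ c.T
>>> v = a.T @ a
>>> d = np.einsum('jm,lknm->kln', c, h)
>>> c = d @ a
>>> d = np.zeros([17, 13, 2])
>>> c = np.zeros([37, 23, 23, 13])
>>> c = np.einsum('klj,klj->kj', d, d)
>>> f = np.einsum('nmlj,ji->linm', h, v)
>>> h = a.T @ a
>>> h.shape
(17, 17)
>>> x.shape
(23, 23, 23, 17)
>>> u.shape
(17,)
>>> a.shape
(23, 17)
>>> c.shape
(17, 2)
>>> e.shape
()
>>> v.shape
(17, 17)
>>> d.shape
(17, 13, 2)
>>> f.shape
(23, 17, 23, 23)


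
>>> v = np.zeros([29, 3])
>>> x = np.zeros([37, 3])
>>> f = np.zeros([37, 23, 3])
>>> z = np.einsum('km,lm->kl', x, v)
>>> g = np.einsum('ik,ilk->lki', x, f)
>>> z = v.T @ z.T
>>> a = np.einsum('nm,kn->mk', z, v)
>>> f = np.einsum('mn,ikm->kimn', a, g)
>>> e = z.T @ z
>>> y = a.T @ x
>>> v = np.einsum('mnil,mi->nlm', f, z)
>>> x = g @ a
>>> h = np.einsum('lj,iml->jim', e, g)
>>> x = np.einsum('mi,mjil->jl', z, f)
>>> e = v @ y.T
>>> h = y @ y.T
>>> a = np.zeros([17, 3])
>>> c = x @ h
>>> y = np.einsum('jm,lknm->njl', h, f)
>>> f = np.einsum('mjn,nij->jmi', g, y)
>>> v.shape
(23, 29, 3)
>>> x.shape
(23, 29)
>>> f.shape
(3, 23, 29)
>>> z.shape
(3, 37)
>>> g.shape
(23, 3, 37)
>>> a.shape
(17, 3)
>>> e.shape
(23, 29, 29)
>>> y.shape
(37, 29, 3)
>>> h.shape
(29, 29)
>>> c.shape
(23, 29)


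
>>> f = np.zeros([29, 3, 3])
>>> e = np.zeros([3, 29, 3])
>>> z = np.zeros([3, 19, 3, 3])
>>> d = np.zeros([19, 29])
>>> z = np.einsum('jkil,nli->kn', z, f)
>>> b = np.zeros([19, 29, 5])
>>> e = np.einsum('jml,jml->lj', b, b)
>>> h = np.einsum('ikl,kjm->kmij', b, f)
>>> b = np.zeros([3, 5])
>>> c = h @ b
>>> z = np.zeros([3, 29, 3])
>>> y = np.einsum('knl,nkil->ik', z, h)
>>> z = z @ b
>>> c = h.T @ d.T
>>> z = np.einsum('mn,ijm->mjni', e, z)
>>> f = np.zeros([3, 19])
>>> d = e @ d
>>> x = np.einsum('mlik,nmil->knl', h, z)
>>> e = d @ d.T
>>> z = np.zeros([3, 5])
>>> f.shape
(3, 19)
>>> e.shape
(5, 5)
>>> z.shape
(3, 5)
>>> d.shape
(5, 29)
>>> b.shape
(3, 5)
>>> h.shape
(29, 3, 19, 3)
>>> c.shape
(3, 19, 3, 19)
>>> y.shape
(19, 3)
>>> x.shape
(3, 5, 3)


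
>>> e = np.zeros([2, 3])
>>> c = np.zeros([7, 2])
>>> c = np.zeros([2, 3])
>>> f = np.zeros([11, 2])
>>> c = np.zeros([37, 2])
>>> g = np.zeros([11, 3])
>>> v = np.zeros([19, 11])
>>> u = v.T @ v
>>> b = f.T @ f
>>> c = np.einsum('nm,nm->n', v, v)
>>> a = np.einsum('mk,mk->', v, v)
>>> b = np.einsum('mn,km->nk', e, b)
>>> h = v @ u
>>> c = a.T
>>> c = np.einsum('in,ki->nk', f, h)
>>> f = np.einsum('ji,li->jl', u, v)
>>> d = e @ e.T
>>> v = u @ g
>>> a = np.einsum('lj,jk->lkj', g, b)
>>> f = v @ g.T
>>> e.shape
(2, 3)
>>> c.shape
(2, 19)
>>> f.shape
(11, 11)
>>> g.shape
(11, 3)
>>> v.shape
(11, 3)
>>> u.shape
(11, 11)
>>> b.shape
(3, 2)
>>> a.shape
(11, 2, 3)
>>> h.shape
(19, 11)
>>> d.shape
(2, 2)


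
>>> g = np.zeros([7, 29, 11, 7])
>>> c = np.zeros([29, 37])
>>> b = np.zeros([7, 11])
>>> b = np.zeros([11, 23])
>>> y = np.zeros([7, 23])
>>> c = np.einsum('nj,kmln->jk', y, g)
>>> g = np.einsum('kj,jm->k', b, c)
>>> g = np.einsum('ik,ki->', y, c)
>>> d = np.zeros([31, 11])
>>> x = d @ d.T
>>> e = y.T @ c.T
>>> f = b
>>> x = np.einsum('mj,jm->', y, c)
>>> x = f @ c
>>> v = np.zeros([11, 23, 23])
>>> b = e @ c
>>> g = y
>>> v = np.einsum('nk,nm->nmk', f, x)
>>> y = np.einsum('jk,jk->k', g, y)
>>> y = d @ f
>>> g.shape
(7, 23)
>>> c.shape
(23, 7)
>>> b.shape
(23, 7)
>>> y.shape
(31, 23)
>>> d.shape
(31, 11)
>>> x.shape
(11, 7)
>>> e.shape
(23, 23)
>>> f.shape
(11, 23)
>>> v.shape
(11, 7, 23)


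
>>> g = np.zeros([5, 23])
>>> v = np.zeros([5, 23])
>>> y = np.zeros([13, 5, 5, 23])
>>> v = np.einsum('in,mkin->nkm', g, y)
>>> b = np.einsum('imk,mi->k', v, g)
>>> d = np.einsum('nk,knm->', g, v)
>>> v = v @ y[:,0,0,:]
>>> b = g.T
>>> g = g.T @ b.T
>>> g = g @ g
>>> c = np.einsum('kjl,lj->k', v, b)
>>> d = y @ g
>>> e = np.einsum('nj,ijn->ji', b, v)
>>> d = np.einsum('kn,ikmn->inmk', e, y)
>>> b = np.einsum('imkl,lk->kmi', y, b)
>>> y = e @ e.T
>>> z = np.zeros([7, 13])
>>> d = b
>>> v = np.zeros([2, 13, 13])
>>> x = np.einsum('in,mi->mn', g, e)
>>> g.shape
(23, 23)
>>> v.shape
(2, 13, 13)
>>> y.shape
(5, 5)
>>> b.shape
(5, 5, 13)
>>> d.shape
(5, 5, 13)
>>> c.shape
(23,)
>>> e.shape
(5, 23)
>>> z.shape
(7, 13)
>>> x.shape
(5, 23)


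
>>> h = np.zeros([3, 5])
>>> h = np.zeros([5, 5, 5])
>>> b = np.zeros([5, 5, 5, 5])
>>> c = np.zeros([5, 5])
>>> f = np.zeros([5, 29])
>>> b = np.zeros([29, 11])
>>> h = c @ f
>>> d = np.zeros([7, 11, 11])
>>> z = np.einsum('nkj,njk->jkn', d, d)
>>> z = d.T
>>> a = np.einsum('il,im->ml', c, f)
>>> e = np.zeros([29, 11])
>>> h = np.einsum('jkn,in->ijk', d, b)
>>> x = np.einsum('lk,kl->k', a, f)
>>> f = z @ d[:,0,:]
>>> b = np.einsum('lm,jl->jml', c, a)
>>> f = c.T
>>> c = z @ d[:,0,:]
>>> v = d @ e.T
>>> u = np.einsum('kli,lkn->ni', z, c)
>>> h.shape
(29, 7, 11)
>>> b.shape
(29, 5, 5)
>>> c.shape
(11, 11, 11)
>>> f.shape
(5, 5)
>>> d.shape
(7, 11, 11)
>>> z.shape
(11, 11, 7)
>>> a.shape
(29, 5)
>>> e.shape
(29, 11)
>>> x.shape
(5,)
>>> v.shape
(7, 11, 29)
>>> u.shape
(11, 7)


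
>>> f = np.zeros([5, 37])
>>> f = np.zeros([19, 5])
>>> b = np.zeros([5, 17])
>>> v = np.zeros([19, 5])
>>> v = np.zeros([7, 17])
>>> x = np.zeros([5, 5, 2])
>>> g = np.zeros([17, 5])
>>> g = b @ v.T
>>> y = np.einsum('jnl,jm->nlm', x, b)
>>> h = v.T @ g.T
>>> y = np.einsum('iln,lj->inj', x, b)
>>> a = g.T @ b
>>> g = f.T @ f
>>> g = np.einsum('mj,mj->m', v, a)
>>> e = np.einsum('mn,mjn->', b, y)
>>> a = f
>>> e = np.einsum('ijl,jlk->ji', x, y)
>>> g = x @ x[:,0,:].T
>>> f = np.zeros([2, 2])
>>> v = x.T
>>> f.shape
(2, 2)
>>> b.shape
(5, 17)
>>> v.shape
(2, 5, 5)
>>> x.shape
(5, 5, 2)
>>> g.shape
(5, 5, 5)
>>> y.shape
(5, 2, 17)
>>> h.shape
(17, 5)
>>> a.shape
(19, 5)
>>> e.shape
(5, 5)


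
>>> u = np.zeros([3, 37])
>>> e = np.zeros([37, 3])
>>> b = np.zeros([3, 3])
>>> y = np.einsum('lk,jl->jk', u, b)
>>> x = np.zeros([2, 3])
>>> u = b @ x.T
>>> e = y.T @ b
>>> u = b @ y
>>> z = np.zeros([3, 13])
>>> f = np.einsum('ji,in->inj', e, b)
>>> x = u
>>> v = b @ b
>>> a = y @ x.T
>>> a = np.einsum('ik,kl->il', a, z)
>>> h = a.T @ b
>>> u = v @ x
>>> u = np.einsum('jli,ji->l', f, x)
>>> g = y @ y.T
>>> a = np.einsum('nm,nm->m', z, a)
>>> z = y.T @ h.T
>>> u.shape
(3,)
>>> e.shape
(37, 3)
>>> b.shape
(3, 3)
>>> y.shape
(3, 37)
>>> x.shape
(3, 37)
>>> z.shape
(37, 13)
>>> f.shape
(3, 3, 37)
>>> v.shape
(3, 3)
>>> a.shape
(13,)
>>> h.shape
(13, 3)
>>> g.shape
(3, 3)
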